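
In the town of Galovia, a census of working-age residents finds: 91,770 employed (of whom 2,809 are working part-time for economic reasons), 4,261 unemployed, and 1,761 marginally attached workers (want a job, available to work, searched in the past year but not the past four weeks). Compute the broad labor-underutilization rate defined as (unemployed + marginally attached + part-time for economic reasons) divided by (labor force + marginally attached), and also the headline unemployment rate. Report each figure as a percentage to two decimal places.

Labor force = 91,770 + 4,261 = 96,031.
Numerator = 4,261 + 1,761 + 2,809 = 8,831.
Denominator = 96,031 + 1,761 = 97,792.
Broad rate = 8,831 / 97,792 = 9.03%.
Headline unemployment rate = 4,261 / 96,031 = 4.44%.

Broad underutilization rate ≈ 9.03%; headline unemployment rate ≈ 4.44%.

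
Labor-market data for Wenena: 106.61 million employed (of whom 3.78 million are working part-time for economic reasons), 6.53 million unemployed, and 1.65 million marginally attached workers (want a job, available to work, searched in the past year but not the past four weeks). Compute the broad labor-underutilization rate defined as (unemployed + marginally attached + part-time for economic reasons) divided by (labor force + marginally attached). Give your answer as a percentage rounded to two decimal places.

Labor force = 106.61 + 6.53 = 113.14 million.
Numerator = 6.53 + 1.65 + 3.78 = 11.96 million.
Denominator = 113.14 + 1.65 = 114.79 million.
Broad rate = 11.96 / 114.79 = 10.42%.

Broad underutilization rate ≈ 10.42%.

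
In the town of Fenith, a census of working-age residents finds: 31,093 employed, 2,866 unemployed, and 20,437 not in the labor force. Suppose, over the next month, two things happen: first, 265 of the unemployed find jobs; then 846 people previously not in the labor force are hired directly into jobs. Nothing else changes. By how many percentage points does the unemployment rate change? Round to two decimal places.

Initially, labor force = 31,093 + 2,866 = 33,959, so u = 2,866/33,959 = 8.44%.
After the first change, unemployed falls and employed rises by 265; labor force unchanged → E = 31,358, U = 2,601, labor force = 33,959.
After the second change, employed and labor force both rise by 846; unemployed unchanged → E = 32,204, U = 2,601, labor force = 34,805.
New unemployment rate = 2,601 / 34,805 = 7.47%.
Change = 7.47% − 8.44% = −0.97 percentage points.

The unemployment rate changes by −0.97 percentage points.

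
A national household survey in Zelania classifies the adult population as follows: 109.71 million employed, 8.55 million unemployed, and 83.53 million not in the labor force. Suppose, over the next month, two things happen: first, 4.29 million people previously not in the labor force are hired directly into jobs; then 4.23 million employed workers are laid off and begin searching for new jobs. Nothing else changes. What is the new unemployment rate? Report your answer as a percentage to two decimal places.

New unemployment rate ≈ 10.43%.

Initially, labor force = 109.71 + 8.55 = 118.26 million, so u = 8.55/118.26 = 7.23%.
After the first change, employed and labor force both rise by 4.29; unemployed unchanged → E = 114.00, U = 8.55, labor force = 122.55 million.
After the second change, employed falls and unemployed rises by 4.23; labor force unchanged → E = 109.77, U = 12.78, labor force = 122.55 million.
New unemployment rate = 12.78 / 122.55 = 10.43%.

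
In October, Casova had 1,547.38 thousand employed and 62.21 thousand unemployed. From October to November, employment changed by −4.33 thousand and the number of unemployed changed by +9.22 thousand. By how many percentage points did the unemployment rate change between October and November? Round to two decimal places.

October: labor force = 1,547.38 + 62.21 = 1,609.59; u = 62.21/1,609.59 = 3.86%.
November: labor force = 1,543.05 + 71.43 = 1,614.48; u = 71.43/1,614.48 = 4.42%.
Change = 4.42% − 3.86% = +0.56 pp.

The unemployment rate changed by +0.56 percentage points.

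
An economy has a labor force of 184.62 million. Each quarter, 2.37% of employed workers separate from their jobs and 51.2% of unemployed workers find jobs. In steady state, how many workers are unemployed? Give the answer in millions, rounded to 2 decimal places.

About 8.17 million are unemployed in steady state.

Steady-state unemployment rate u* = s/(s+f) = 2.37/(2.37+51.2) = 0.044241.
Unemployed = u* × labor force = 0.044241 × 184.62 ≈ 8.17 million.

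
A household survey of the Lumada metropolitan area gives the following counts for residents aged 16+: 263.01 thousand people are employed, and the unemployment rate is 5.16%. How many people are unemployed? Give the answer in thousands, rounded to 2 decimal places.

About 14.31 thousand are unemployed.

Let U be the number unemployed. The labor force is E + U, and U/(E+U) = 0.0516.
So U = 0.0516 × 263.01 / (1 − 0.0516) = 13.5713 / 0.9484 ≈ 14.31 thousand.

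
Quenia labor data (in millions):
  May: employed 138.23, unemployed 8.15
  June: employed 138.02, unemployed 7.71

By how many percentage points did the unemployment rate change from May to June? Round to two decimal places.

The unemployment rate changed by −0.28 percentage points.

May: labor force = 138.23 + 8.15 = 146.38; u = 8.15/146.38 = 5.57%.
June: labor force = 138.02 + 7.71 = 145.73; u = 7.71/145.73 = 5.29%.
Change = 5.29% − 5.57% = −0.28 pp.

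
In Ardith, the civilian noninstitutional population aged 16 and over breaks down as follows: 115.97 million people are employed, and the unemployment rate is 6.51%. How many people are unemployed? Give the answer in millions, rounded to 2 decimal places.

Let U be the number unemployed. The labor force is E + U, and U/(E+U) = 0.0651.
So U = 0.0651 × 115.97 / (1 − 0.0651) = 7.5496 / 0.9349 ≈ 8.08 million.

About 8.08 million are unemployed.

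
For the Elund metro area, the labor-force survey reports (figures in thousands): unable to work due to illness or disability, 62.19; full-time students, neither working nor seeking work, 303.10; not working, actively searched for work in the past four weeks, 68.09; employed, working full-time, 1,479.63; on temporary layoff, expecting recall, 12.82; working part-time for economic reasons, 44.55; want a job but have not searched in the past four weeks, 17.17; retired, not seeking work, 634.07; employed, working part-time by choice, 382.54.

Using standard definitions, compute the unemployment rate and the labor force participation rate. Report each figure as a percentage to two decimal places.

Employed = 1,479.63 + 44.55 + 382.54 = 1,906.72 thousand (anyone who worked, including part-time for economic reasons, counts as employed).
Unemployed = 68.09 + 12.82 = 80.91 thousand (jobless and actively searching, or on temporary layoff).
Labor force = 1,906.72 + 80.91 = 1,987.63 thousand.
Not in labor force = 62.19 + 303.10 + 17.17 + 634.07 = 1,016.53 thousand (those not working and not actively searching are outside the labor force — including those who want a job but have given up searching).
Civilian working-age population = 1,987.63 + 1,016.53 = 3,004.16 thousand.
Unemployment rate = 80.91 / 1,987.63 = 4.07%.
Labor force participation rate = 1,987.63 / 3,004.16 = 66.16%.

Unemployment rate ≈ 4.07%; labor force participation rate ≈ 66.16%.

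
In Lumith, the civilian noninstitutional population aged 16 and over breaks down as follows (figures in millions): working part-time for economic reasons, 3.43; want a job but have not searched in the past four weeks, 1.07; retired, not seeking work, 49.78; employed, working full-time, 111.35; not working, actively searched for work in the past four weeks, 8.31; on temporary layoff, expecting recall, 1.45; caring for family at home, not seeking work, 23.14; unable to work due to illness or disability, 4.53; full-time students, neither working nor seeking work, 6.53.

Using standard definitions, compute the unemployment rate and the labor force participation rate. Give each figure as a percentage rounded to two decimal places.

Unemployment rate ≈ 7.84%; labor force participation rate ≈ 59.42%.

Employed = 3.43 + 111.35 = 114.78 million (anyone who worked, including part-time for economic reasons, counts as employed).
Unemployed = 8.31 + 1.45 = 9.76 million (jobless and actively searching, or on temporary layoff).
Labor force = 114.78 + 9.76 = 124.54 million.
Not in labor force = 1.07 + 49.78 + 23.14 + 4.53 + 6.53 = 85.05 million (those not working and not actively searching are outside the labor force — including those who want a job but have given up searching).
Civilian working-age population = 124.54 + 85.05 = 209.59 million.
Unemployment rate = 9.76 / 124.54 = 7.84%.
Labor force participation rate = 124.54 / 209.59 = 59.42%.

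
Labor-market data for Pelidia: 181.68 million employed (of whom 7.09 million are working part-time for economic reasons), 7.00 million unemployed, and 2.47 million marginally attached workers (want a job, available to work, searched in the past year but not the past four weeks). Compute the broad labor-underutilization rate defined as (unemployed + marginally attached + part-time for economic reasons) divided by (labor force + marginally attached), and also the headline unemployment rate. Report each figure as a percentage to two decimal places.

Broad underutilization rate ≈ 8.66%; headline unemployment rate ≈ 3.71%.

Labor force = 181.68 + 7.00 = 188.68 million.
Numerator = 7.00 + 2.47 + 7.09 = 16.56 million.
Denominator = 188.68 + 2.47 = 191.15 million.
Broad rate = 16.56 / 191.15 = 8.66%.
Headline unemployment rate = 7.00 / 188.68 = 3.71%.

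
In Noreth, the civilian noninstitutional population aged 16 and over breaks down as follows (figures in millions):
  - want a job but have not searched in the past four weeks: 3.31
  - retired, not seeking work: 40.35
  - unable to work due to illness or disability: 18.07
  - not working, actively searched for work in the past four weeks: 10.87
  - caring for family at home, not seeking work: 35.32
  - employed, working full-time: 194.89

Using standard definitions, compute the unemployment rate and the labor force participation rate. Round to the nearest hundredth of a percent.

Unemployment rate ≈ 5.28%; labor force participation rate ≈ 67.95%.

Employed = 194.89 million.
Unemployed = 10.87 million.
Labor force = 194.89 + 10.87 = 205.76 million.
Not in labor force = 3.31 + 40.35 + 18.07 + 35.32 = 97.05 million (those not working and not actively searching are outside the labor force — including those who want a job but have given up searching).
Civilian working-age population = 205.76 + 97.05 = 302.81 million.
Unemployment rate = 10.87 / 205.76 = 5.28%.
Labor force participation rate = 205.76 / 302.81 = 67.95%.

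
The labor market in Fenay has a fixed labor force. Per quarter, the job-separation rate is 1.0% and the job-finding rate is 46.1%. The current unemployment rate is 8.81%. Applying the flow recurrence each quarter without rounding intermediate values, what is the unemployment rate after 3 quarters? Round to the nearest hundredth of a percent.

Unemployment rate after three quarters ≈ 3.11%.

With a fixed labor force, u_{t+1} = u_t + s·(1−u_t) − f·u_t = u_t·(1−s−f) + s.
Here 1−s−f = 0.529 and s = 0.010.
u_1 = 0.088100 × 0.529 + 0.010 = 0.056605.
u_2 = 0.056605 × 0.529 + 0.010 = 0.039944.
u_3 = 0.039944 × 0.529 + 0.010 = 0.031130.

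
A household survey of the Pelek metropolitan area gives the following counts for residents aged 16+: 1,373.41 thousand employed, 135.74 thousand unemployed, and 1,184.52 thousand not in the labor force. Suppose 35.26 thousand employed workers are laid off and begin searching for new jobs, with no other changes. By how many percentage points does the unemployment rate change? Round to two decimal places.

Initially, labor force = 1,373.41 + 135.74 = 1,509.15 thousand, so u = 135.74/1,509.15 = 8.99%.
After the change, employed falls and unemployed rises by 35.26; labor force unchanged → E = 1,338.15, U = 171.00, labor force = 1,509.15 thousand.
New unemployment rate = 171.00 / 1,509.15 = 11.33%.
Change = 11.33% − 8.99% = +2.34 percentage points.

The unemployment rate changes by +2.34 percentage points.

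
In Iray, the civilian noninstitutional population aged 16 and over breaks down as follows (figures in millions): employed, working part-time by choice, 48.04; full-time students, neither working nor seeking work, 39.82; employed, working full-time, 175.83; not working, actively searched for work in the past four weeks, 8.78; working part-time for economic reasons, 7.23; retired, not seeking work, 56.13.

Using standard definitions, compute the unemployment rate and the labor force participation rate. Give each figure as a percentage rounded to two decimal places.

Employed = 48.04 + 175.83 + 7.23 = 231.10 million (anyone who worked, including part-time for economic reasons, counts as employed).
Unemployed = 8.78 million.
Labor force = 231.10 + 8.78 = 239.88 million.
Not in labor force = 39.82 + 56.13 = 95.95 million (those not working and not actively searching are outside the labor force).
Civilian working-age population = 239.88 + 95.95 = 335.83 million.
Unemployment rate = 8.78 / 239.88 = 3.66%.
Labor force participation rate = 239.88 / 335.83 = 71.43%.

Unemployment rate ≈ 3.66%; labor force participation rate ≈ 71.43%.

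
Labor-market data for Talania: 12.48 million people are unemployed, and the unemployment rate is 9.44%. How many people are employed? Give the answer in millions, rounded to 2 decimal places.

About 119.72 million are employed.

Labor force = U / u = 12.48 / 0.0944 ≈ 132.20 million.
Employed = labor force − unemployed = 132.20 − 12.48 = 119.72 million.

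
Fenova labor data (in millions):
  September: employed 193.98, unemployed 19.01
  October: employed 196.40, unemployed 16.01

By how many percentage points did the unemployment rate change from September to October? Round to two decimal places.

The unemployment rate changed by −1.39 percentage points.

September: labor force = 193.98 + 19.01 = 212.99; u = 19.01/212.99 = 8.93%.
October: labor force = 196.40 + 16.01 = 212.41; u = 16.01/212.41 = 7.54%.
Change = 7.54% − 8.93% = −1.39 pp.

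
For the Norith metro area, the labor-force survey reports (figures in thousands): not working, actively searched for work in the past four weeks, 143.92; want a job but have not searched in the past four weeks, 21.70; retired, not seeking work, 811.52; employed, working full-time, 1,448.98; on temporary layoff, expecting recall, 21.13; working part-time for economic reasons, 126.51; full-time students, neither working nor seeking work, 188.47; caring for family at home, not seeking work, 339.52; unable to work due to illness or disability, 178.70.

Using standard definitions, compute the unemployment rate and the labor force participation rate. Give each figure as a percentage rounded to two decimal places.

Employed = 1,448.98 + 126.51 = 1,575.49 thousand (anyone who worked, including part-time for economic reasons, counts as employed).
Unemployed = 143.92 + 21.13 = 165.05 thousand (jobless and actively searching, or on temporary layoff).
Labor force = 1,575.49 + 165.05 = 1,740.54 thousand.
Not in labor force = 21.70 + 811.52 + 188.47 + 339.52 + 178.70 = 1,539.91 thousand (those not working and not actively searching are outside the labor force — including those who want a job but have given up searching).
Civilian working-age population = 1,740.54 + 1,539.91 = 3,280.45 thousand.
Unemployment rate = 165.05 / 1,740.54 = 9.48%.
Labor force participation rate = 1,740.54 / 3,280.45 = 53.06%.

Unemployment rate ≈ 9.48%; labor force participation rate ≈ 53.06%.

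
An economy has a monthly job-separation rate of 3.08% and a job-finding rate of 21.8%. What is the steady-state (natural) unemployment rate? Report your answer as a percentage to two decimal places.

At steady state the flows balance: s·E = f·U, so U/(E+U) = s/(s+f).
u* = 3.08 / (3.08 + 21.8) = 3.08 / 24.88 = 12.38%.

Steady-state unemployment rate ≈ 12.38%.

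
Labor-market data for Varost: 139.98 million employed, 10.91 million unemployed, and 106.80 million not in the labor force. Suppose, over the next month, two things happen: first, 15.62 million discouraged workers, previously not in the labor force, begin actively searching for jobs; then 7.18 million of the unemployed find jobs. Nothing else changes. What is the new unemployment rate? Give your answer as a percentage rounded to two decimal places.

Initially, labor force = 139.98 + 10.91 = 150.89 million, so u = 10.91/150.89 = 7.23%.
After the first change, unemployed and labor force both rise by 15.62 → E = 139.98, U = 26.53, labor force = 166.51 million.
After the second change, unemployed falls and employed rises by 7.18; labor force unchanged → E = 147.16, U = 19.35, labor force = 166.51 million.
New unemployment rate = 19.35 / 166.51 = 11.62%.

New unemployment rate ≈ 11.62%.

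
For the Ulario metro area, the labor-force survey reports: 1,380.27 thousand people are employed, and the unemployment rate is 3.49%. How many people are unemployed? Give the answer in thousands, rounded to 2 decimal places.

About 49.91 thousand are unemployed.

Let U be the number unemployed. The labor force is E + U, and U/(E+U) = 0.0349.
So U = 0.0349 × 1,380.27 / (1 − 0.0349) = 48.1714 / 0.9651 ≈ 49.91 thousand.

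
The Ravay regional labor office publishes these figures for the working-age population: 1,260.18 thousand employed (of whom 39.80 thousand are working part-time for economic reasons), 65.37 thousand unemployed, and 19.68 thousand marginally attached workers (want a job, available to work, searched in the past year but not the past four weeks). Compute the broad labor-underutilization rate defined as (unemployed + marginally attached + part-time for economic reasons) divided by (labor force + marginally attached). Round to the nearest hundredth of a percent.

Labor force = 1,260.18 + 65.37 = 1,325.55 thousand.
Numerator = 65.37 + 19.68 + 39.80 = 124.85 thousand.
Denominator = 1,325.55 + 19.68 = 1,345.23 thousand.
Broad rate = 124.85 / 1,345.23 = 9.28%.

Broad underutilization rate ≈ 9.28%.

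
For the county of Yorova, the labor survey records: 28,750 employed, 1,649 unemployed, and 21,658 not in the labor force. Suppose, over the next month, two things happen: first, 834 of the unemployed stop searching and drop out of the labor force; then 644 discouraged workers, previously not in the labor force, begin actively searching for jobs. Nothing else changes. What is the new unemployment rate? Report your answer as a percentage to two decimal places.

Initially, labor force = 28,750 + 1,649 = 30,399, so u = 1,649/30,399 = 5.42%.
After the first change, unemployed and labor force both fall by 834 → E = 28,750, U = 815, labor force = 29,565.
After the second change, unemployed and labor force both rise by 644 → E = 28,750, U = 1,459, labor force = 30,209.
New unemployment rate = 1,459 / 30,209 = 4.83%.

New unemployment rate ≈ 4.83%.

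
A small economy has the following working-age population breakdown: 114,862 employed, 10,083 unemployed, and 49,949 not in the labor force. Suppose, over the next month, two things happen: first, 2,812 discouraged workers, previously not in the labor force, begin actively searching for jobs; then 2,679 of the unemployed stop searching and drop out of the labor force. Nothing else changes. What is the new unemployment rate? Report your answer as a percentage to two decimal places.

New unemployment rate ≈ 8.17%.

Initially, labor force = 114,862 + 10,083 = 124,945, so u = 10,083/124,945 = 8.07%.
After the first change, unemployed and labor force both rise by 2,812 → E = 114,862, U = 12,895, labor force = 127,757.
After the second change, unemployed and labor force both fall by 2,679 → E = 114,862, U = 10,216, labor force = 125,078.
New unemployment rate = 10,216 / 125,078 = 8.17%.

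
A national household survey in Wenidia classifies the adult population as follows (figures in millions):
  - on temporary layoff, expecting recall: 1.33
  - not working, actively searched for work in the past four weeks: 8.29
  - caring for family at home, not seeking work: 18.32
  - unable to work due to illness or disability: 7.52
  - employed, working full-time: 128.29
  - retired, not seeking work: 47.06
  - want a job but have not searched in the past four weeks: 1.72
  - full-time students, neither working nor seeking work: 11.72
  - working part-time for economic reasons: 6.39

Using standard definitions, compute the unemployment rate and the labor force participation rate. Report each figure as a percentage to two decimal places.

Employed = 128.29 + 6.39 = 134.68 million (anyone who worked, including part-time for economic reasons, counts as employed).
Unemployed = 1.33 + 8.29 = 9.62 million (jobless and actively searching, or on temporary layoff).
Labor force = 134.68 + 9.62 = 144.30 million.
Not in labor force = 18.32 + 7.52 + 47.06 + 1.72 + 11.72 = 86.34 million (those not working and not actively searching are outside the labor force — including those who want a job but have given up searching).
Civilian working-age population = 144.30 + 86.34 = 230.64 million.
Unemployment rate = 9.62 / 144.30 = 6.67%.
Labor force participation rate = 144.30 / 230.64 = 62.57%.

Unemployment rate ≈ 6.67%; labor force participation rate ≈ 62.57%.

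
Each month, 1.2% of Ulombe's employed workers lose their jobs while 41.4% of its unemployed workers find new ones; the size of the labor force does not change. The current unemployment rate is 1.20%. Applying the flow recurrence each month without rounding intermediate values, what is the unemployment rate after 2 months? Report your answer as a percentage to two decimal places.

With a fixed labor force, u_{t+1} = u_t + s·(1−u_t) − f·u_t = u_t·(1−s−f) + s.
Here 1−s−f = 0.574 and s = 0.012.
u_1 = 0.012000 × 0.574 + 0.012 = 0.018888.
u_2 = 0.018888 × 0.574 + 0.012 = 0.022842.

Unemployment rate after two months ≈ 2.28%.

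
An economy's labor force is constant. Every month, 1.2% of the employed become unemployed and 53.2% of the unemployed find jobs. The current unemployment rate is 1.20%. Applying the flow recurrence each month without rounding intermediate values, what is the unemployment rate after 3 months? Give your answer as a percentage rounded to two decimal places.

With a fixed labor force, u_{t+1} = u_t + s·(1−u_t) − f·u_t = u_t·(1−s−f) + s.
Here 1−s−f = 0.456 and s = 0.012.
u_1 = 0.012000 × 0.456 + 0.012 = 0.017472.
u_2 = 0.017472 × 0.456 + 0.012 = 0.019967.
u_3 = 0.019967 × 0.456 + 0.012 = 0.021105.

Unemployment rate after three months ≈ 2.11%.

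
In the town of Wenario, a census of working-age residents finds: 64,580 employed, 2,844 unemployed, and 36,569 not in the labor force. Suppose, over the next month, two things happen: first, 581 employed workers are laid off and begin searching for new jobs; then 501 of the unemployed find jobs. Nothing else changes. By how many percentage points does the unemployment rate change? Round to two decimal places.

Initially, labor force = 64,580 + 2,844 = 67,424, so u = 2,844/67,424 = 4.22%.
After the first change, employed falls and unemployed rises by 581; labor force unchanged → E = 63,999, U = 3,425, labor force = 67,424.
After the second change, unemployed falls and employed rises by 501; labor force unchanged → E = 64,500, U = 2,924, labor force = 67,424.
New unemployment rate = 2,924 / 67,424 = 4.34%.
Change = 4.34% − 4.22% = +0.12 percentage points.

The unemployment rate changes by +0.12 percentage points.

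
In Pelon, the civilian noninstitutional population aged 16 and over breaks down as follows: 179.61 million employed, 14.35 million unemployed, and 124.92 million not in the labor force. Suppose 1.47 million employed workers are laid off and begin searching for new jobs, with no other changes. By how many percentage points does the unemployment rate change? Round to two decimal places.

The unemployment rate changes by +0.76 percentage points.

Initially, labor force = 179.61 + 14.35 = 193.96 million, so u = 14.35/193.96 = 7.40%.
After the change, employed falls and unemployed rises by 1.47; labor force unchanged → E = 178.14, U = 15.82, labor force = 193.96 million.
New unemployment rate = 15.82 / 193.96 = 8.16%.
Change = 8.16% − 7.40% = +0.76 percentage points.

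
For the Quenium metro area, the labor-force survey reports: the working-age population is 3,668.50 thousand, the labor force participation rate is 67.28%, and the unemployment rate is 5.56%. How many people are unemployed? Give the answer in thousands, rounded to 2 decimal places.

Labor force = 0.6728 × 3,668.50 = 2,468.17 thousand.
Unemployed = 0.0556 × 2,468.17 ≈ 137.23 thousand.

About 137.23 thousand are unemployed.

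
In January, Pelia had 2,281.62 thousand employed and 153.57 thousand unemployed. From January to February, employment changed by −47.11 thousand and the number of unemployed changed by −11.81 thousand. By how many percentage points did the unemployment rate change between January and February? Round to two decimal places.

The unemployment rate changed by −0.34 percentage points.

January: labor force = 2,281.62 + 153.57 = 2,435.19; u = 153.57/2,435.19 = 6.31%.
February: labor force = 2,234.51 + 141.76 = 2,376.27; u = 141.76/2,376.27 = 5.97%.
Change = 5.97% − 6.31% = −0.34 pp.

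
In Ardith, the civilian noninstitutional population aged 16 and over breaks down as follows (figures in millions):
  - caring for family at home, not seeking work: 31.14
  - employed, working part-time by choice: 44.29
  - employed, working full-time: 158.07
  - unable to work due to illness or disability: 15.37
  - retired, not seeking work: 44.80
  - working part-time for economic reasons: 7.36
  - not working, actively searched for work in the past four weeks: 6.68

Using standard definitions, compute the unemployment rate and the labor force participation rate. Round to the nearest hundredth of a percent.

Unemployment rate ≈ 3.09%; labor force participation rate ≈ 70.33%.

Employed = 44.29 + 158.07 + 7.36 = 209.72 million (anyone who worked, including part-time for economic reasons, counts as employed).
Unemployed = 6.68 million.
Labor force = 209.72 + 6.68 = 216.40 million.
Not in labor force = 31.14 + 15.37 + 44.80 = 91.31 million (those not working and not actively searching are outside the labor force).
Civilian working-age population = 216.40 + 91.31 = 307.71 million.
Unemployment rate = 6.68 / 216.40 = 3.09%.
Labor force participation rate = 216.40 / 307.71 = 70.33%.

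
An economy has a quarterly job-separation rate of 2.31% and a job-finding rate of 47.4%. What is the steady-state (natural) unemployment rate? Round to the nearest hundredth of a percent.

At steady state the flows balance: s·E = f·U, so U/(E+U) = s/(s+f).
u* = 2.31 / (2.31 + 47.4) = 2.31 / 49.71 = 4.65%.

Steady-state unemployment rate ≈ 4.65%.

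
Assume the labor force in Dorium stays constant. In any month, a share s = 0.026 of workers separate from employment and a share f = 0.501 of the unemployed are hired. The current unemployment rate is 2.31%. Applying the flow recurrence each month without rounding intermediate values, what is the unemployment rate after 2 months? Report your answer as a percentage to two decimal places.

With a fixed labor force, u_{t+1} = u_t + s·(1−u_t) − f·u_t = u_t·(1−s−f) + s.
Here 1−s−f = 0.473 and s = 0.026.
u_1 = 0.023100 × 0.473 + 0.026 = 0.036926.
u_2 = 0.036926 × 0.473 + 0.026 = 0.043466.

Unemployment rate after two months ≈ 4.35%.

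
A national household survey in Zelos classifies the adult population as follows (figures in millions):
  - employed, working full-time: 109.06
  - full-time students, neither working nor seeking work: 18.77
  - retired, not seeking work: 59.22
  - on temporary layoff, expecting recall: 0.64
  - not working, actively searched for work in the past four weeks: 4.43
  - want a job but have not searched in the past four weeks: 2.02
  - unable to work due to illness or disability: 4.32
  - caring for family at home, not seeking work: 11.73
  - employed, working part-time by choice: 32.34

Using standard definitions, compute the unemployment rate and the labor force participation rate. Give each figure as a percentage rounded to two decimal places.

Unemployment rate ≈ 3.46%; labor force participation rate ≈ 60.39%.

Employed = 109.06 + 32.34 = 141.40 million.
Unemployed = 0.64 + 4.43 = 5.07 million (jobless and actively searching, or on temporary layoff).
Labor force = 141.40 + 5.07 = 146.47 million.
Not in labor force = 18.77 + 59.22 + 2.02 + 4.32 + 11.73 = 96.06 million (those not working and not actively searching are outside the labor force — including those who want a job but have given up searching).
Civilian working-age population = 146.47 + 96.06 = 242.53 million.
Unemployment rate = 5.07 / 146.47 = 3.46%.
Labor force participation rate = 146.47 / 242.53 = 60.39%.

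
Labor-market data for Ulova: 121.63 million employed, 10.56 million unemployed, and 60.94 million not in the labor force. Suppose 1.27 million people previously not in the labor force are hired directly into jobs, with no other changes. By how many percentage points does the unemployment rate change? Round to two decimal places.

Initially, labor force = 121.63 + 10.56 = 132.19 million, so u = 10.56/132.19 = 7.99%.
After the change, employed and labor force both rise by 1.27; unemployed unchanged → E = 122.90, U = 10.56, labor force = 133.46 million.
New unemployment rate = 10.56 / 133.46 = 7.91%.
Change = 7.91% − 7.99% = −0.08 percentage points.

The unemployment rate changes by −0.08 percentage points.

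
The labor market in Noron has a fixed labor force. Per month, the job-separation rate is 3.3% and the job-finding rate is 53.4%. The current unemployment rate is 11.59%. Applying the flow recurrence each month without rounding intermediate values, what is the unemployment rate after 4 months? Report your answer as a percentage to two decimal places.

Unemployment rate after four months ≈ 6.02%.

With a fixed labor force, u_{t+1} = u_t + s·(1−u_t) − f·u_t = u_t·(1−s−f) + s.
Here 1−s−f = 0.433 and s = 0.033.
u_1 = 0.115900 × 0.433 + 0.033 = 0.083185.
u_2 = 0.083185 × 0.433 + 0.033 = 0.069019.
u_3 = 0.069019 × 0.433 + 0.033 = 0.062885.
u_4 = 0.062885 × 0.433 + 0.033 = 0.060229.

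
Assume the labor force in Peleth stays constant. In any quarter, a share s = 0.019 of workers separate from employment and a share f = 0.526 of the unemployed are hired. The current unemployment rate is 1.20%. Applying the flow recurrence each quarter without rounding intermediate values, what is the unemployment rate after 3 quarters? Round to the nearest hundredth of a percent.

Unemployment rate after three quarters ≈ 3.27%.

With a fixed labor force, u_{t+1} = u_t + s·(1−u_t) − f·u_t = u_t·(1−s−f) + s.
Here 1−s−f = 0.455 and s = 0.019.
u_1 = 0.012000 × 0.455 + 0.019 = 0.024460.
u_2 = 0.024460 × 0.455 + 0.019 = 0.030129.
u_3 = 0.030129 × 0.455 + 0.019 = 0.032709.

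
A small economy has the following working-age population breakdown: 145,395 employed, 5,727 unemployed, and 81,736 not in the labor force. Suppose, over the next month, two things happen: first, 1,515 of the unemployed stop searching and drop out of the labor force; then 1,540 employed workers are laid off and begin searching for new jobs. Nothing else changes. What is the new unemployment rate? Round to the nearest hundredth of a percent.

Initially, labor force = 145,395 + 5,727 = 151,122, so u = 5,727/151,122 = 3.79%.
After the first change, unemployed and labor force both fall by 1,515 → E = 145,395, U = 4,212, labor force = 149,607.
After the second change, employed falls and unemployed rises by 1,540; labor force unchanged → E = 143,855, U = 5,752, labor force = 149,607.
New unemployment rate = 5,752 / 149,607 = 3.84%.

New unemployment rate ≈ 3.84%.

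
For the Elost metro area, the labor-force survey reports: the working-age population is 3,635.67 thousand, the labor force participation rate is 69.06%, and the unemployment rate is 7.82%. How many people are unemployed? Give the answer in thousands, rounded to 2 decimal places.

About 196.34 thousand are unemployed.

Labor force = 0.6906 × 3,635.67 = 2,510.79 thousand.
Unemployed = 0.0782 × 2,510.79 ≈ 196.34 thousand.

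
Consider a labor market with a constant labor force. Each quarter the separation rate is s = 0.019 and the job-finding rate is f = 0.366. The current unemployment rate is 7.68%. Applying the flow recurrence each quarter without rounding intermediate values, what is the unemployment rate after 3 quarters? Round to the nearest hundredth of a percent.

With a fixed labor force, u_{t+1} = u_t + s·(1−u_t) − f·u_t = u_t·(1−s−f) + s.
Here 1−s−f = 0.615 and s = 0.019.
u_1 = 0.076800 × 0.615 + 0.019 = 0.066232.
u_2 = 0.066232 × 0.615 + 0.019 = 0.059733.
u_3 = 0.059733 × 0.615 + 0.019 = 0.055736.

Unemployment rate after three quarters ≈ 5.57%.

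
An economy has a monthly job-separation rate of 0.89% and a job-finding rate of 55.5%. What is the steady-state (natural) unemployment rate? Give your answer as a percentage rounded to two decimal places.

At steady state the flows balance: s·E = f·U, so U/(E+U) = s/(s+f).
u* = 0.89 / (0.89 + 55.5) = 0.89 / 56.39 = 1.58%.

Steady-state unemployment rate ≈ 1.58%.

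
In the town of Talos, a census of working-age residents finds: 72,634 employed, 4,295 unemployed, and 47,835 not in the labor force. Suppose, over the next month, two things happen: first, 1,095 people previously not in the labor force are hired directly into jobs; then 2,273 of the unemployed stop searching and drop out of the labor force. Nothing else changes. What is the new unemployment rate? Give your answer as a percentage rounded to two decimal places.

Initially, labor force = 72,634 + 4,295 = 76,929, so u = 4,295/76,929 = 5.58%.
After the first change, employed and labor force both rise by 1,095; unemployed unchanged → E = 73,729, U = 4,295, labor force = 78,024.
After the second change, unemployed and labor force both fall by 2,273 → E = 73,729, U = 2,022, labor force = 75,751.
New unemployment rate = 2,022 / 75,751 = 2.67%.

New unemployment rate ≈ 2.67%.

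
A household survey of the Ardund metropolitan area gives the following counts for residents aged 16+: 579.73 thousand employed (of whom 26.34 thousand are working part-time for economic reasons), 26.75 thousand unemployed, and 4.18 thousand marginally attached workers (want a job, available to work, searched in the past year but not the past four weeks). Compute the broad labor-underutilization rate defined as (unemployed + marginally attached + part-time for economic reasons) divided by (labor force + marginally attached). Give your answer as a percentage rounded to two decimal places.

Broad underutilization rate ≈ 9.38%.

Labor force = 579.73 + 26.75 = 606.48 thousand.
Numerator = 26.75 + 4.18 + 26.34 = 57.27 thousand.
Denominator = 606.48 + 4.18 = 610.66 thousand.
Broad rate = 57.27 / 610.66 = 9.38%.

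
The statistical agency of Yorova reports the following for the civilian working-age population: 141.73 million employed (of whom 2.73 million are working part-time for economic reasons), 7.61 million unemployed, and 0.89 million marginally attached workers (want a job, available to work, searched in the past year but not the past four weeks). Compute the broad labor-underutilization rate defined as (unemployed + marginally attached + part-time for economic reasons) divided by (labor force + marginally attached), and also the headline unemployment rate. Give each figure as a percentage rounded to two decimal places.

Labor force = 141.73 + 7.61 = 149.34 million.
Numerator = 7.61 + 0.89 + 2.73 = 11.23 million.
Denominator = 149.34 + 0.89 = 150.23 million.
Broad rate = 11.23 / 150.23 = 7.48%.
Headline unemployment rate = 7.61 / 149.34 = 5.10%.

Broad underutilization rate ≈ 7.48%; headline unemployment rate ≈ 5.10%.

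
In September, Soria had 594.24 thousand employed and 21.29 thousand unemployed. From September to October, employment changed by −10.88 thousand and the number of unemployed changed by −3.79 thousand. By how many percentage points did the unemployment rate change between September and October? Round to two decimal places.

The unemployment rate changed by −0.55 percentage points.

September: labor force = 594.24 + 21.29 = 615.53; u = 21.29/615.53 = 3.46%.
October: labor force = 583.36 + 17.50 = 600.86; u = 17.50/600.86 = 2.91%.
Change = 2.91% − 3.46% = −0.55 pp.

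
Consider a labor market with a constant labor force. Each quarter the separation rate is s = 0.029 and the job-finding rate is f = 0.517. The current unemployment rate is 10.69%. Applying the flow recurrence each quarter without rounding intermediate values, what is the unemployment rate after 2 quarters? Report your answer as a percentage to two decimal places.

Unemployment rate after two quarters ≈ 6.42%.

With a fixed labor force, u_{t+1} = u_t + s·(1−u_t) − f·u_t = u_t·(1−s−f) + s.
Here 1−s−f = 0.454 and s = 0.029.
u_1 = 0.106900 × 0.454 + 0.029 = 0.077533.
u_2 = 0.077533 × 0.454 + 0.029 = 0.064200.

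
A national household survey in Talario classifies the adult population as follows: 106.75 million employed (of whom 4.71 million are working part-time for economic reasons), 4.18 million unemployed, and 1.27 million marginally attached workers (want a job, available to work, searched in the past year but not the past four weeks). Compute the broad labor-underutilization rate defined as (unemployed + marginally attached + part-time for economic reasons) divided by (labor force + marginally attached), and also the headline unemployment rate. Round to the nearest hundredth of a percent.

Broad underutilization rate ≈ 9.06%; headline unemployment rate ≈ 3.77%.

Labor force = 106.75 + 4.18 = 110.93 million.
Numerator = 4.18 + 1.27 + 4.71 = 10.16 million.
Denominator = 110.93 + 1.27 = 112.20 million.
Broad rate = 10.16 / 112.20 = 9.06%.
Headline unemployment rate = 4.18 / 110.93 = 3.77%.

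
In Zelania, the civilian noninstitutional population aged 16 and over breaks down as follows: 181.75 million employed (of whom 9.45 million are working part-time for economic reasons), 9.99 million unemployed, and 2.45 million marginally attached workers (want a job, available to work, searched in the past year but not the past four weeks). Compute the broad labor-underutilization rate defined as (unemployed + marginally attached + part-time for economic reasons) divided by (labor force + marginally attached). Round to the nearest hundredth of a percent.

Labor force = 181.75 + 9.99 = 191.74 million.
Numerator = 9.99 + 2.45 + 9.45 = 21.89 million.
Denominator = 191.74 + 2.45 = 194.19 million.
Broad rate = 21.89 / 194.19 = 11.27%.

Broad underutilization rate ≈ 11.27%.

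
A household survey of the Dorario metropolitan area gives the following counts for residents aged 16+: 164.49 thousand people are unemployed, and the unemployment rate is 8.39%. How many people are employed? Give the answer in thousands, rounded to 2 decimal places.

Labor force = U / u = 164.49 / 0.0839 ≈ 1,960.55 thousand.
Employed = labor force − unemployed = 1,960.55 − 164.49 = 1,796.06 thousand.

About 1,796.06 thousand are employed.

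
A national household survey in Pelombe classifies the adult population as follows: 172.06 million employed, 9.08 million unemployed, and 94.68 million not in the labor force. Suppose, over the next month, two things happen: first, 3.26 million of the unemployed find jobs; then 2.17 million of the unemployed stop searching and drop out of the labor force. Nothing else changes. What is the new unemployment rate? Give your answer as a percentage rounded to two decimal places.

Initially, labor force = 172.06 + 9.08 = 181.14 million, so u = 9.08/181.14 = 5.01%.
After the first change, unemployed falls and employed rises by 3.26; labor force unchanged → E = 175.32, U = 5.82, labor force = 181.14 million.
After the second change, unemployed and labor force both fall by 2.17 → E = 175.32, U = 3.65, labor force = 178.97 million.
New unemployment rate = 3.65 / 178.97 = 2.04%.

New unemployment rate ≈ 2.04%.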